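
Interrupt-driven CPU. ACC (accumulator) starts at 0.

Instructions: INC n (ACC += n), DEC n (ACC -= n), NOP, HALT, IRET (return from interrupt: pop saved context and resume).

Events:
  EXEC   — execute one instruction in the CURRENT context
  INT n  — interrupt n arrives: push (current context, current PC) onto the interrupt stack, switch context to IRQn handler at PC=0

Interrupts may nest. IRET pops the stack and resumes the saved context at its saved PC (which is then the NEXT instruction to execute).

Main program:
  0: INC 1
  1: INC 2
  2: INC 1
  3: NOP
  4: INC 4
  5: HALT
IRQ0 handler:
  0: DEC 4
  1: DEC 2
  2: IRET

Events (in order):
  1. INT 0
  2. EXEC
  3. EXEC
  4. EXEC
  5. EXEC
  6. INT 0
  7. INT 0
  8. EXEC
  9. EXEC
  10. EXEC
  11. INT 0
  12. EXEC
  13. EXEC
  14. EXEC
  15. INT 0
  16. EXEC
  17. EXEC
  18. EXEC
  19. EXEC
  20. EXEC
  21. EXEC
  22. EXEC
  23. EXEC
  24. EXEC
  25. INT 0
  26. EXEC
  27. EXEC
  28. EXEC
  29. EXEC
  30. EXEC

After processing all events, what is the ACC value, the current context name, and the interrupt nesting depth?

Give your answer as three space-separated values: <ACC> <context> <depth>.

Event 1 (INT 0): INT 0 arrives: push (MAIN, PC=0), enter IRQ0 at PC=0 (depth now 1)
Event 2 (EXEC): [IRQ0] PC=0: DEC 4 -> ACC=-4
Event 3 (EXEC): [IRQ0] PC=1: DEC 2 -> ACC=-6
Event 4 (EXEC): [IRQ0] PC=2: IRET -> resume MAIN at PC=0 (depth now 0)
Event 5 (EXEC): [MAIN] PC=0: INC 1 -> ACC=-5
Event 6 (INT 0): INT 0 arrives: push (MAIN, PC=1), enter IRQ0 at PC=0 (depth now 1)
Event 7 (INT 0): INT 0 arrives: push (IRQ0, PC=0), enter IRQ0 at PC=0 (depth now 2)
Event 8 (EXEC): [IRQ0] PC=0: DEC 4 -> ACC=-9
Event 9 (EXEC): [IRQ0] PC=1: DEC 2 -> ACC=-11
Event 10 (EXEC): [IRQ0] PC=2: IRET -> resume IRQ0 at PC=0 (depth now 1)
Event 11 (INT 0): INT 0 arrives: push (IRQ0, PC=0), enter IRQ0 at PC=0 (depth now 2)
Event 12 (EXEC): [IRQ0] PC=0: DEC 4 -> ACC=-15
Event 13 (EXEC): [IRQ0] PC=1: DEC 2 -> ACC=-17
Event 14 (EXEC): [IRQ0] PC=2: IRET -> resume IRQ0 at PC=0 (depth now 1)
Event 15 (INT 0): INT 0 arrives: push (IRQ0, PC=0), enter IRQ0 at PC=0 (depth now 2)
Event 16 (EXEC): [IRQ0] PC=0: DEC 4 -> ACC=-21
Event 17 (EXEC): [IRQ0] PC=1: DEC 2 -> ACC=-23
Event 18 (EXEC): [IRQ0] PC=2: IRET -> resume IRQ0 at PC=0 (depth now 1)
Event 19 (EXEC): [IRQ0] PC=0: DEC 4 -> ACC=-27
Event 20 (EXEC): [IRQ0] PC=1: DEC 2 -> ACC=-29
Event 21 (EXEC): [IRQ0] PC=2: IRET -> resume MAIN at PC=1 (depth now 0)
Event 22 (EXEC): [MAIN] PC=1: INC 2 -> ACC=-27
Event 23 (EXEC): [MAIN] PC=2: INC 1 -> ACC=-26
Event 24 (EXEC): [MAIN] PC=3: NOP
Event 25 (INT 0): INT 0 arrives: push (MAIN, PC=4), enter IRQ0 at PC=0 (depth now 1)
Event 26 (EXEC): [IRQ0] PC=0: DEC 4 -> ACC=-30
Event 27 (EXEC): [IRQ0] PC=1: DEC 2 -> ACC=-32
Event 28 (EXEC): [IRQ0] PC=2: IRET -> resume MAIN at PC=4 (depth now 0)
Event 29 (EXEC): [MAIN] PC=4: INC 4 -> ACC=-28
Event 30 (EXEC): [MAIN] PC=5: HALT

Answer: -28 MAIN 0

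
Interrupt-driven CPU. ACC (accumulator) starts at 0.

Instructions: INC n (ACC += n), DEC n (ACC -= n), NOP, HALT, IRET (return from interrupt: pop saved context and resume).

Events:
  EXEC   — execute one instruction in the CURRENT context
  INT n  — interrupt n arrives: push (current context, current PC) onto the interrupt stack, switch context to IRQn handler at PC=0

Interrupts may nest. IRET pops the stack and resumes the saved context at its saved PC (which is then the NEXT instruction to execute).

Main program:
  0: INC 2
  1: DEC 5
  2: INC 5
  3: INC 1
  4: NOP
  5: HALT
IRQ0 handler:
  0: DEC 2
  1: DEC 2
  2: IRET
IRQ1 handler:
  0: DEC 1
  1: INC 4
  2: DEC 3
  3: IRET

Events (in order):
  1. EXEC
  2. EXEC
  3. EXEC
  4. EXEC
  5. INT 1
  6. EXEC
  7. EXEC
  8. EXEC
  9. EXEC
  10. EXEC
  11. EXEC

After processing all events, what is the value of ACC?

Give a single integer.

Answer: 3

Derivation:
Event 1 (EXEC): [MAIN] PC=0: INC 2 -> ACC=2
Event 2 (EXEC): [MAIN] PC=1: DEC 5 -> ACC=-3
Event 3 (EXEC): [MAIN] PC=2: INC 5 -> ACC=2
Event 4 (EXEC): [MAIN] PC=3: INC 1 -> ACC=3
Event 5 (INT 1): INT 1 arrives: push (MAIN, PC=4), enter IRQ1 at PC=0 (depth now 1)
Event 6 (EXEC): [IRQ1] PC=0: DEC 1 -> ACC=2
Event 7 (EXEC): [IRQ1] PC=1: INC 4 -> ACC=6
Event 8 (EXEC): [IRQ1] PC=2: DEC 3 -> ACC=3
Event 9 (EXEC): [IRQ1] PC=3: IRET -> resume MAIN at PC=4 (depth now 0)
Event 10 (EXEC): [MAIN] PC=4: NOP
Event 11 (EXEC): [MAIN] PC=5: HALT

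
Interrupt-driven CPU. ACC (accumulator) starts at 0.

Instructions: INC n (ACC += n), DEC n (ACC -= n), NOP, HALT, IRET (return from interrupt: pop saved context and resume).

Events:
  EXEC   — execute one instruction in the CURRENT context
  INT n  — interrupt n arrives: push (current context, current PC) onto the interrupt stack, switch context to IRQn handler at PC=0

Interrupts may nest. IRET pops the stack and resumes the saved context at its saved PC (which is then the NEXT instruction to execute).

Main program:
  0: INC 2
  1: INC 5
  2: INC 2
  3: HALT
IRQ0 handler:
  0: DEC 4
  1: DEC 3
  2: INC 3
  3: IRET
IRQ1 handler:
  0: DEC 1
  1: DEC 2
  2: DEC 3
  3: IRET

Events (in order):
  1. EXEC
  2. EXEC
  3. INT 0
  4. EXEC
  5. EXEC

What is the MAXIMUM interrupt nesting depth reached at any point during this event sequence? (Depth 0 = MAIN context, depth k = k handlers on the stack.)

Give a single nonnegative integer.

Answer: 1

Derivation:
Event 1 (EXEC): [MAIN] PC=0: INC 2 -> ACC=2 [depth=0]
Event 2 (EXEC): [MAIN] PC=1: INC 5 -> ACC=7 [depth=0]
Event 3 (INT 0): INT 0 arrives: push (MAIN, PC=2), enter IRQ0 at PC=0 (depth now 1) [depth=1]
Event 4 (EXEC): [IRQ0] PC=0: DEC 4 -> ACC=3 [depth=1]
Event 5 (EXEC): [IRQ0] PC=1: DEC 3 -> ACC=0 [depth=1]
Max depth observed: 1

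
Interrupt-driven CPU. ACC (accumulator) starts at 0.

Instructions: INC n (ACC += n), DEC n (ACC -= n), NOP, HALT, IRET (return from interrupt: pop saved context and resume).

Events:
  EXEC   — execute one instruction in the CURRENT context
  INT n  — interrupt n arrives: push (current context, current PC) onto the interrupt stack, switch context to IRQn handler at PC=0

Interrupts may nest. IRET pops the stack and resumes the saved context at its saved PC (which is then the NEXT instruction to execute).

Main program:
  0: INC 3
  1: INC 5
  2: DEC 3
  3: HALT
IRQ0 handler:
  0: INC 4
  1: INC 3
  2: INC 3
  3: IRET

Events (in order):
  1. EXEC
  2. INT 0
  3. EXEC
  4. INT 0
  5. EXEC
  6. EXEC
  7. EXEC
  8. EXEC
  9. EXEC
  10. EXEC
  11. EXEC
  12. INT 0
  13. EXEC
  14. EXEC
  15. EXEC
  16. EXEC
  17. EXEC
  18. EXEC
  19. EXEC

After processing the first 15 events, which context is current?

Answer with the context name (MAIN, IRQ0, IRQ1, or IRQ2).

Answer: IRQ0

Derivation:
Event 1 (EXEC): [MAIN] PC=0: INC 3 -> ACC=3
Event 2 (INT 0): INT 0 arrives: push (MAIN, PC=1), enter IRQ0 at PC=0 (depth now 1)
Event 3 (EXEC): [IRQ0] PC=0: INC 4 -> ACC=7
Event 4 (INT 0): INT 0 arrives: push (IRQ0, PC=1), enter IRQ0 at PC=0 (depth now 2)
Event 5 (EXEC): [IRQ0] PC=0: INC 4 -> ACC=11
Event 6 (EXEC): [IRQ0] PC=1: INC 3 -> ACC=14
Event 7 (EXEC): [IRQ0] PC=2: INC 3 -> ACC=17
Event 8 (EXEC): [IRQ0] PC=3: IRET -> resume IRQ0 at PC=1 (depth now 1)
Event 9 (EXEC): [IRQ0] PC=1: INC 3 -> ACC=20
Event 10 (EXEC): [IRQ0] PC=2: INC 3 -> ACC=23
Event 11 (EXEC): [IRQ0] PC=3: IRET -> resume MAIN at PC=1 (depth now 0)
Event 12 (INT 0): INT 0 arrives: push (MAIN, PC=1), enter IRQ0 at PC=0 (depth now 1)
Event 13 (EXEC): [IRQ0] PC=0: INC 4 -> ACC=27
Event 14 (EXEC): [IRQ0] PC=1: INC 3 -> ACC=30
Event 15 (EXEC): [IRQ0] PC=2: INC 3 -> ACC=33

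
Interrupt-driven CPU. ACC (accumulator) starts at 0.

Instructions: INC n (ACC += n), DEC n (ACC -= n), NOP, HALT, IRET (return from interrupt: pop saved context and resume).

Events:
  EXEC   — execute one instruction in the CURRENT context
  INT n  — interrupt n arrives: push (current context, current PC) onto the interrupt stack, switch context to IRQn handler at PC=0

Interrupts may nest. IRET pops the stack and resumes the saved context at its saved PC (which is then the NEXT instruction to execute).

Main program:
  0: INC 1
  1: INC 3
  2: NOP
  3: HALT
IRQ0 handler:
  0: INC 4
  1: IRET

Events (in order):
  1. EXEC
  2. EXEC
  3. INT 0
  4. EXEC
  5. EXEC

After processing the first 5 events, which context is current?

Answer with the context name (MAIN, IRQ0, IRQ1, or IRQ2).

Event 1 (EXEC): [MAIN] PC=0: INC 1 -> ACC=1
Event 2 (EXEC): [MAIN] PC=1: INC 3 -> ACC=4
Event 3 (INT 0): INT 0 arrives: push (MAIN, PC=2), enter IRQ0 at PC=0 (depth now 1)
Event 4 (EXEC): [IRQ0] PC=0: INC 4 -> ACC=8
Event 5 (EXEC): [IRQ0] PC=1: IRET -> resume MAIN at PC=2 (depth now 0)

Answer: MAIN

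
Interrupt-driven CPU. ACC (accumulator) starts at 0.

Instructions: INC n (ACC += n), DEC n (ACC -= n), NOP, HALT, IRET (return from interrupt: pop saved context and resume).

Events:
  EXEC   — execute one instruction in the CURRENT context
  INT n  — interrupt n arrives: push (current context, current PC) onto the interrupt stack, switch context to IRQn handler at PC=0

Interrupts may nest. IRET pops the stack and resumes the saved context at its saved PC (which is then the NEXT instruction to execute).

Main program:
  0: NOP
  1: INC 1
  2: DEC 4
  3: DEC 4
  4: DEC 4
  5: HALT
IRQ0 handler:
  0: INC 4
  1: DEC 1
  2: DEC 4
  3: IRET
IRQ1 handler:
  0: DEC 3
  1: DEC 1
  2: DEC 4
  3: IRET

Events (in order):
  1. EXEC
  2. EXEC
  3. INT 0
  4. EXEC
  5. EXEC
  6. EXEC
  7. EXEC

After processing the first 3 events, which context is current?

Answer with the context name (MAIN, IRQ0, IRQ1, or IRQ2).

Answer: IRQ0

Derivation:
Event 1 (EXEC): [MAIN] PC=0: NOP
Event 2 (EXEC): [MAIN] PC=1: INC 1 -> ACC=1
Event 3 (INT 0): INT 0 arrives: push (MAIN, PC=2), enter IRQ0 at PC=0 (depth now 1)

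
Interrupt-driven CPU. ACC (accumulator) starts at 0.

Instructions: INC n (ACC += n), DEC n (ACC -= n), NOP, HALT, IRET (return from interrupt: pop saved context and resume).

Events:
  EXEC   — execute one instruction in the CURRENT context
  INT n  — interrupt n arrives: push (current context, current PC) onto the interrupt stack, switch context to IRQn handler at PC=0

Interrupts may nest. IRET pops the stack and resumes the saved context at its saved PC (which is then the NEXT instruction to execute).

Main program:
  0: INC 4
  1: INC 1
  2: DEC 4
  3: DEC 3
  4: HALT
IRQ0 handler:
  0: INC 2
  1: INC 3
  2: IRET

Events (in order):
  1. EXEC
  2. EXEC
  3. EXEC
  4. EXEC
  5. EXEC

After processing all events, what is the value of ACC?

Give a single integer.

Answer: -2

Derivation:
Event 1 (EXEC): [MAIN] PC=0: INC 4 -> ACC=4
Event 2 (EXEC): [MAIN] PC=1: INC 1 -> ACC=5
Event 3 (EXEC): [MAIN] PC=2: DEC 4 -> ACC=1
Event 4 (EXEC): [MAIN] PC=3: DEC 3 -> ACC=-2
Event 5 (EXEC): [MAIN] PC=4: HALT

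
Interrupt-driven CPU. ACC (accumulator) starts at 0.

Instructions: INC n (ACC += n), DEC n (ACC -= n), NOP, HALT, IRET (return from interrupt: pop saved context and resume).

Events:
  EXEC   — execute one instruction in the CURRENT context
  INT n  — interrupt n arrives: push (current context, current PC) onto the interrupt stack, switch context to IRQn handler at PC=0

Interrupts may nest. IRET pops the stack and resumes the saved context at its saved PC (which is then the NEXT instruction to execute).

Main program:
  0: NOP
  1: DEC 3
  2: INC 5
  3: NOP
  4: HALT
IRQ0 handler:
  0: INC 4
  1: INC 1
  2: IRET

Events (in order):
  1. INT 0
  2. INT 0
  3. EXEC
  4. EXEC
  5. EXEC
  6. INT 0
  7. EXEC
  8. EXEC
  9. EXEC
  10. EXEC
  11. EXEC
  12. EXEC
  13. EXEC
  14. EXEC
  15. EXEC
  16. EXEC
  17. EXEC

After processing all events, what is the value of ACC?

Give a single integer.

Event 1 (INT 0): INT 0 arrives: push (MAIN, PC=0), enter IRQ0 at PC=0 (depth now 1)
Event 2 (INT 0): INT 0 arrives: push (IRQ0, PC=0), enter IRQ0 at PC=0 (depth now 2)
Event 3 (EXEC): [IRQ0] PC=0: INC 4 -> ACC=4
Event 4 (EXEC): [IRQ0] PC=1: INC 1 -> ACC=5
Event 5 (EXEC): [IRQ0] PC=2: IRET -> resume IRQ0 at PC=0 (depth now 1)
Event 6 (INT 0): INT 0 arrives: push (IRQ0, PC=0), enter IRQ0 at PC=0 (depth now 2)
Event 7 (EXEC): [IRQ0] PC=0: INC 4 -> ACC=9
Event 8 (EXEC): [IRQ0] PC=1: INC 1 -> ACC=10
Event 9 (EXEC): [IRQ0] PC=2: IRET -> resume IRQ0 at PC=0 (depth now 1)
Event 10 (EXEC): [IRQ0] PC=0: INC 4 -> ACC=14
Event 11 (EXEC): [IRQ0] PC=1: INC 1 -> ACC=15
Event 12 (EXEC): [IRQ0] PC=2: IRET -> resume MAIN at PC=0 (depth now 0)
Event 13 (EXEC): [MAIN] PC=0: NOP
Event 14 (EXEC): [MAIN] PC=1: DEC 3 -> ACC=12
Event 15 (EXEC): [MAIN] PC=2: INC 5 -> ACC=17
Event 16 (EXEC): [MAIN] PC=3: NOP
Event 17 (EXEC): [MAIN] PC=4: HALT

Answer: 17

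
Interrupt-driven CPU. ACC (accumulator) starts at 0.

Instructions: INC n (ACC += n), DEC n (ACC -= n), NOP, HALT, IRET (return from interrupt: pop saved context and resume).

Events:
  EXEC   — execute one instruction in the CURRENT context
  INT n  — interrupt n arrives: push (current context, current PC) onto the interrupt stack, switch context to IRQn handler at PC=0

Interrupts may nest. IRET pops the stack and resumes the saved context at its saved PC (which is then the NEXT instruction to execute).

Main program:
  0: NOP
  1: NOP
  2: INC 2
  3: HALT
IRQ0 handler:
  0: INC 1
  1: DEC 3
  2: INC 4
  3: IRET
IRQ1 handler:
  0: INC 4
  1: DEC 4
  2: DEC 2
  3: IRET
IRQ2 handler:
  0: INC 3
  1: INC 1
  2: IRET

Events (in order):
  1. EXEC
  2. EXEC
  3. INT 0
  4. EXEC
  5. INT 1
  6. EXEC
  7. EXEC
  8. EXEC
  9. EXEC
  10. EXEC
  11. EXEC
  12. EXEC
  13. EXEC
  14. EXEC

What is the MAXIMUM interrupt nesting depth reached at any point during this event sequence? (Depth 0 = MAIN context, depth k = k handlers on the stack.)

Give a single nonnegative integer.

Answer: 2

Derivation:
Event 1 (EXEC): [MAIN] PC=0: NOP [depth=0]
Event 2 (EXEC): [MAIN] PC=1: NOP [depth=0]
Event 3 (INT 0): INT 0 arrives: push (MAIN, PC=2), enter IRQ0 at PC=0 (depth now 1) [depth=1]
Event 4 (EXEC): [IRQ0] PC=0: INC 1 -> ACC=1 [depth=1]
Event 5 (INT 1): INT 1 arrives: push (IRQ0, PC=1), enter IRQ1 at PC=0 (depth now 2) [depth=2]
Event 6 (EXEC): [IRQ1] PC=0: INC 4 -> ACC=5 [depth=2]
Event 7 (EXEC): [IRQ1] PC=1: DEC 4 -> ACC=1 [depth=2]
Event 8 (EXEC): [IRQ1] PC=2: DEC 2 -> ACC=-1 [depth=2]
Event 9 (EXEC): [IRQ1] PC=3: IRET -> resume IRQ0 at PC=1 (depth now 1) [depth=1]
Event 10 (EXEC): [IRQ0] PC=1: DEC 3 -> ACC=-4 [depth=1]
Event 11 (EXEC): [IRQ0] PC=2: INC 4 -> ACC=0 [depth=1]
Event 12 (EXEC): [IRQ0] PC=3: IRET -> resume MAIN at PC=2 (depth now 0) [depth=0]
Event 13 (EXEC): [MAIN] PC=2: INC 2 -> ACC=2 [depth=0]
Event 14 (EXEC): [MAIN] PC=3: HALT [depth=0]
Max depth observed: 2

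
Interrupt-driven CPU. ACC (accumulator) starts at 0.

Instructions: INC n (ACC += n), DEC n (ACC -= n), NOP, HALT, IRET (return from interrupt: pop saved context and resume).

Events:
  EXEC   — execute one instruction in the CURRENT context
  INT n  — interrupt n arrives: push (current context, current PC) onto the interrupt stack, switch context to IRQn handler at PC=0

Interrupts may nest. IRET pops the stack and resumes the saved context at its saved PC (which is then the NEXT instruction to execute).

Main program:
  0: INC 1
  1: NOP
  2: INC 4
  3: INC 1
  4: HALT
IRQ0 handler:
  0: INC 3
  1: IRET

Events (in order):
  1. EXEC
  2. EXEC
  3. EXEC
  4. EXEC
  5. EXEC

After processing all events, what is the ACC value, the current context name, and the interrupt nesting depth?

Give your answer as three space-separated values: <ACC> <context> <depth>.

Event 1 (EXEC): [MAIN] PC=0: INC 1 -> ACC=1
Event 2 (EXEC): [MAIN] PC=1: NOP
Event 3 (EXEC): [MAIN] PC=2: INC 4 -> ACC=5
Event 4 (EXEC): [MAIN] PC=3: INC 1 -> ACC=6
Event 5 (EXEC): [MAIN] PC=4: HALT

Answer: 6 MAIN 0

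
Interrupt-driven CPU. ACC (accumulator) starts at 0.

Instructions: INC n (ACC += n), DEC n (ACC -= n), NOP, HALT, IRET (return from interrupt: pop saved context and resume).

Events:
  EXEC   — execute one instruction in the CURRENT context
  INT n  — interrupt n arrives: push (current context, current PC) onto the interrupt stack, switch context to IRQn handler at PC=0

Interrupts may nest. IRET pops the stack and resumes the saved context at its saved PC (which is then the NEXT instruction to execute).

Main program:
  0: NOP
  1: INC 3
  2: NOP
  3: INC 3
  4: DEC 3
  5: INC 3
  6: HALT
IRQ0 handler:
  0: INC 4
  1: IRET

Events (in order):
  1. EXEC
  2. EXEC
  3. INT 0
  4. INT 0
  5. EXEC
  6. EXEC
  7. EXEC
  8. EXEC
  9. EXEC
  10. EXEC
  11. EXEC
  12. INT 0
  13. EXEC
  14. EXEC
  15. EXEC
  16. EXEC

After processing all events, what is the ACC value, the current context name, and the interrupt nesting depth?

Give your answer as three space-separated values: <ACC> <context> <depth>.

Answer: 18 MAIN 0

Derivation:
Event 1 (EXEC): [MAIN] PC=0: NOP
Event 2 (EXEC): [MAIN] PC=1: INC 3 -> ACC=3
Event 3 (INT 0): INT 0 arrives: push (MAIN, PC=2), enter IRQ0 at PC=0 (depth now 1)
Event 4 (INT 0): INT 0 arrives: push (IRQ0, PC=0), enter IRQ0 at PC=0 (depth now 2)
Event 5 (EXEC): [IRQ0] PC=0: INC 4 -> ACC=7
Event 6 (EXEC): [IRQ0] PC=1: IRET -> resume IRQ0 at PC=0 (depth now 1)
Event 7 (EXEC): [IRQ0] PC=0: INC 4 -> ACC=11
Event 8 (EXEC): [IRQ0] PC=1: IRET -> resume MAIN at PC=2 (depth now 0)
Event 9 (EXEC): [MAIN] PC=2: NOP
Event 10 (EXEC): [MAIN] PC=3: INC 3 -> ACC=14
Event 11 (EXEC): [MAIN] PC=4: DEC 3 -> ACC=11
Event 12 (INT 0): INT 0 arrives: push (MAIN, PC=5), enter IRQ0 at PC=0 (depth now 1)
Event 13 (EXEC): [IRQ0] PC=0: INC 4 -> ACC=15
Event 14 (EXEC): [IRQ0] PC=1: IRET -> resume MAIN at PC=5 (depth now 0)
Event 15 (EXEC): [MAIN] PC=5: INC 3 -> ACC=18
Event 16 (EXEC): [MAIN] PC=6: HALT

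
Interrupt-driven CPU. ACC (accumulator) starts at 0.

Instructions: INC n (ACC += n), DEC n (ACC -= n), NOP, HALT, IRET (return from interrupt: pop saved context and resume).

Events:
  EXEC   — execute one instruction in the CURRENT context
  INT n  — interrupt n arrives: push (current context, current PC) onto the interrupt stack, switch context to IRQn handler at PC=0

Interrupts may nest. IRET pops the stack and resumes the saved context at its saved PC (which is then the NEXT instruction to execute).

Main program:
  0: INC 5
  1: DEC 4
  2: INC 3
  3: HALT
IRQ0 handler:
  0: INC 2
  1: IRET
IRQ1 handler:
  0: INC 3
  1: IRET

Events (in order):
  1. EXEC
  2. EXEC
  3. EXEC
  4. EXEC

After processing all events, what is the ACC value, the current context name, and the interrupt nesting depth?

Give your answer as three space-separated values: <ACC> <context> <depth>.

Answer: 4 MAIN 0

Derivation:
Event 1 (EXEC): [MAIN] PC=0: INC 5 -> ACC=5
Event 2 (EXEC): [MAIN] PC=1: DEC 4 -> ACC=1
Event 3 (EXEC): [MAIN] PC=2: INC 3 -> ACC=4
Event 4 (EXEC): [MAIN] PC=3: HALT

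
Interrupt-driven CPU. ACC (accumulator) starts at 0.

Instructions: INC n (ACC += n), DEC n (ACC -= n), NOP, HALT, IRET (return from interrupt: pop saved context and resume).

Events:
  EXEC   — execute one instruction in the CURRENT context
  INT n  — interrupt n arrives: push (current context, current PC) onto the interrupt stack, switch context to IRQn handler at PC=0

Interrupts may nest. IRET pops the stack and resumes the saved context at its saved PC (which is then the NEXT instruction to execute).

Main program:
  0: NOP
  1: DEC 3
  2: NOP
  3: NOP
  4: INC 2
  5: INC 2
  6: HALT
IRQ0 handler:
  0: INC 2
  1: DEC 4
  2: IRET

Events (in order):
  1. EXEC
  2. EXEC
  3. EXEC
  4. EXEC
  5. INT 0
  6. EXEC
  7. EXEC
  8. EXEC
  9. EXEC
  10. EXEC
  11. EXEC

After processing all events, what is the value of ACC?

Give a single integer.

Answer: -1

Derivation:
Event 1 (EXEC): [MAIN] PC=0: NOP
Event 2 (EXEC): [MAIN] PC=1: DEC 3 -> ACC=-3
Event 3 (EXEC): [MAIN] PC=2: NOP
Event 4 (EXEC): [MAIN] PC=3: NOP
Event 5 (INT 0): INT 0 arrives: push (MAIN, PC=4), enter IRQ0 at PC=0 (depth now 1)
Event 6 (EXEC): [IRQ0] PC=0: INC 2 -> ACC=-1
Event 7 (EXEC): [IRQ0] PC=1: DEC 4 -> ACC=-5
Event 8 (EXEC): [IRQ0] PC=2: IRET -> resume MAIN at PC=4 (depth now 0)
Event 9 (EXEC): [MAIN] PC=4: INC 2 -> ACC=-3
Event 10 (EXEC): [MAIN] PC=5: INC 2 -> ACC=-1
Event 11 (EXEC): [MAIN] PC=6: HALT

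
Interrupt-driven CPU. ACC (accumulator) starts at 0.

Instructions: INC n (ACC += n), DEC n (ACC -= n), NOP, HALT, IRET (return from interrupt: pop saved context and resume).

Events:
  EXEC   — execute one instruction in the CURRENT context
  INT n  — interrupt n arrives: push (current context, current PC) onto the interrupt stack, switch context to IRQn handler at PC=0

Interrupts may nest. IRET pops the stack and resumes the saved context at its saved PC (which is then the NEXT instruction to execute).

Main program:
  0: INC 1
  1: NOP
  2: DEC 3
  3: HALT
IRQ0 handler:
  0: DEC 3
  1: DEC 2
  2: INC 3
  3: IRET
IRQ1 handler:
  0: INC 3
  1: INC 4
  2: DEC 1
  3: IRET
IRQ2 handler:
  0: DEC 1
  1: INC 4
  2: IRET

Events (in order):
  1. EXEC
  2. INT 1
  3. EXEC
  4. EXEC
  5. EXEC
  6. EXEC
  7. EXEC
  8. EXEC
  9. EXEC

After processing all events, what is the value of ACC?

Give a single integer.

Event 1 (EXEC): [MAIN] PC=0: INC 1 -> ACC=1
Event 2 (INT 1): INT 1 arrives: push (MAIN, PC=1), enter IRQ1 at PC=0 (depth now 1)
Event 3 (EXEC): [IRQ1] PC=0: INC 3 -> ACC=4
Event 4 (EXEC): [IRQ1] PC=1: INC 4 -> ACC=8
Event 5 (EXEC): [IRQ1] PC=2: DEC 1 -> ACC=7
Event 6 (EXEC): [IRQ1] PC=3: IRET -> resume MAIN at PC=1 (depth now 0)
Event 7 (EXEC): [MAIN] PC=1: NOP
Event 8 (EXEC): [MAIN] PC=2: DEC 3 -> ACC=4
Event 9 (EXEC): [MAIN] PC=3: HALT

Answer: 4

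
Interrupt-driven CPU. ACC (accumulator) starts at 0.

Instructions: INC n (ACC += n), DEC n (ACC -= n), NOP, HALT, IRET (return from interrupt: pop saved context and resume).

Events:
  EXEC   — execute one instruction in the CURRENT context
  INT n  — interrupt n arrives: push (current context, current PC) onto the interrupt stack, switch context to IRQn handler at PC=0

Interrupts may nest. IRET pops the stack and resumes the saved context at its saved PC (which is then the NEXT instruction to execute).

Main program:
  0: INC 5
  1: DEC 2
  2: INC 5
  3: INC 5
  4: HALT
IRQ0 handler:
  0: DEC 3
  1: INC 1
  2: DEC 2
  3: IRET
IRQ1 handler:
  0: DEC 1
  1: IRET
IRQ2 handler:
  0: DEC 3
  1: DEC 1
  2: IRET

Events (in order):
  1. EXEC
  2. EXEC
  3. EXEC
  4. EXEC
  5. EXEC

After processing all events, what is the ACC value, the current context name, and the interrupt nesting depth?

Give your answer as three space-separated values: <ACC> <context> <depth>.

Answer: 13 MAIN 0

Derivation:
Event 1 (EXEC): [MAIN] PC=0: INC 5 -> ACC=5
Event 2 (EXEC): [MAIN] PC=1: DEC 2 -> ACC=3
Event 3 (EXEC): [MAIN] PC=2: INC 5 -> ACC=8
Event 4 (EXEC): [MAIN] PC=3: INC 5 -> ACC=13
Event 5 (EXEC): [MAIN] PC=4: HALT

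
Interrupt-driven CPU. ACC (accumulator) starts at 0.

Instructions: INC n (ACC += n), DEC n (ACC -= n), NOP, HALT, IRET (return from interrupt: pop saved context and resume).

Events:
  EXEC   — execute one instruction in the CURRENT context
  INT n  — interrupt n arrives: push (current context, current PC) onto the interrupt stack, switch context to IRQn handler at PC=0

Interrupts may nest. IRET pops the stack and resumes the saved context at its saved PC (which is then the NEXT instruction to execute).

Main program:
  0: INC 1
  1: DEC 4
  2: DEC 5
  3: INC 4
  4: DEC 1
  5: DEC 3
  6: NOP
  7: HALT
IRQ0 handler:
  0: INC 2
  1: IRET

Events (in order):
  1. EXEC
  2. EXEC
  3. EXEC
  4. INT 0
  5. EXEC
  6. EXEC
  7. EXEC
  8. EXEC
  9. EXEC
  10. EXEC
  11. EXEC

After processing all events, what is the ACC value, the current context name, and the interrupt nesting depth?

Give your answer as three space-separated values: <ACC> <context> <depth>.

Event 1 (EXEC): [MAIN] PC=0: INC 1 -> ACC=1
Event 2 (EXEC): [MAIN] PC=1: DEC 4 -> ACC=-3
Event 3 (EXEC): [MAIN] PC=2: DEC 5 -> ACC=-8
Event 4 (INT 0): INT 0 arrives: push (MAIN, PC=3), enter IRQ0 at PC=0 (depth now 1)
Event 5 (EXEC): [IRQ0] PC=0: INC 2 -> ACC=-6
Event 6 (EXEC): [IRQ0] PC=1: IRET -> resume MAIN at PC=3 (depth now 0)
Event 7 (EXEC): [MAIN] PC=3: INC 4 -> ACC=-2
Event 8 (EXEC): [MAIN] PC=4: DEC 1 -> ACC=-3
Event 9 (EXEC): [MAIN] PC=5: DEC 3 -> ACC=-6
Event 10 (EXEC): [MAIN] PC=6: NOP
Event 11 (EXEC): [MAIN] PC=7: HALT

Answer: -6 MAIN 0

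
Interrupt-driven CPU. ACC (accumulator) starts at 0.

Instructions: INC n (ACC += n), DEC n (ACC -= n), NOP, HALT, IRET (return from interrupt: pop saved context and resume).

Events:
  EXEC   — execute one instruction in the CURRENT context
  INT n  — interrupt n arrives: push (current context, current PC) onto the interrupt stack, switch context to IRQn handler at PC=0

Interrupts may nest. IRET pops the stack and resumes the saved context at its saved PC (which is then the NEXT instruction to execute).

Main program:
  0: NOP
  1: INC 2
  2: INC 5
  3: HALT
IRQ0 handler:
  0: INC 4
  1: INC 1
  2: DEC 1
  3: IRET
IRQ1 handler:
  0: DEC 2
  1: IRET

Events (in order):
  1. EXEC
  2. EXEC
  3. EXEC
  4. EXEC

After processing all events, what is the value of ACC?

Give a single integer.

Event 1 (EXEC): [MAIN] PC=0: NOP
Event 2 (EXEC): [MAIN] PC=1: INC 2 -> ACC=2
Event 3 (EXEC): [MAIN] PC=2: INC 5 -> ACC=7
Event 4 (EXEC): [MAIN] PC=3: HALT

Answer: 7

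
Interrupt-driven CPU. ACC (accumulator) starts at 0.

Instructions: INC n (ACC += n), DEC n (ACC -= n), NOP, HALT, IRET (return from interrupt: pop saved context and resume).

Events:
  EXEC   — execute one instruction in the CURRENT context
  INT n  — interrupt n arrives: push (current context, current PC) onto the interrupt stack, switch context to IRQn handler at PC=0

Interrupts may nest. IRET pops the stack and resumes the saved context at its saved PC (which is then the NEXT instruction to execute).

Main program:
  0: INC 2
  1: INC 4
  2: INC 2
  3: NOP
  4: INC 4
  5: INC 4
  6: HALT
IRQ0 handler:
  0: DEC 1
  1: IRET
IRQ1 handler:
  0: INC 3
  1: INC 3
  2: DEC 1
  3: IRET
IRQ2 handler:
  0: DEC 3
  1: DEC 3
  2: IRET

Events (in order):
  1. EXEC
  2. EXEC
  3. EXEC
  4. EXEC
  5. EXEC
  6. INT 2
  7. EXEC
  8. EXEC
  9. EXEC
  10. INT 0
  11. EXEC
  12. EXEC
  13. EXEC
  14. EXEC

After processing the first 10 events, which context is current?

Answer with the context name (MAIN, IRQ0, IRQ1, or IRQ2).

Answer: IRQ0

Derivation:
Event 1 (EXEC): [MAIN] PC=0: INC 2 -> ACC=2
Event 2 (EXEC): [MAIN] PC=1: INC 4 -> ACC=6
Event 3 (EXEC): [MAIN] PC=2: INC 2 -> ACC=8
Event 4 (EXEC): [MAIN] PC=3: NOP
Event 5 (EXEC): [MAIN] PC=4: INC 4 -> ACC=12
Event 6 (INT 2): INT 2 arrives: push (MAIN, PC=5), enter IRQ2 at PC=0 (depth now 1)
Event 7 (EXEC): [IRQ2] PC=0: DEC 3 -> ACC=9
Event 8 (EXEC): [IRQ2] PC=1: DEC 3 -> ACC=6
Event 9 (EXEC): [IRQ2] PC=2: IRET -> resume MAIN at PC=5 (depth now 0)
Event 10 (INT 0): INT 0 arrives: push (MAIN, PC=5), enter IRQ0 at PC=0 (depth now 1)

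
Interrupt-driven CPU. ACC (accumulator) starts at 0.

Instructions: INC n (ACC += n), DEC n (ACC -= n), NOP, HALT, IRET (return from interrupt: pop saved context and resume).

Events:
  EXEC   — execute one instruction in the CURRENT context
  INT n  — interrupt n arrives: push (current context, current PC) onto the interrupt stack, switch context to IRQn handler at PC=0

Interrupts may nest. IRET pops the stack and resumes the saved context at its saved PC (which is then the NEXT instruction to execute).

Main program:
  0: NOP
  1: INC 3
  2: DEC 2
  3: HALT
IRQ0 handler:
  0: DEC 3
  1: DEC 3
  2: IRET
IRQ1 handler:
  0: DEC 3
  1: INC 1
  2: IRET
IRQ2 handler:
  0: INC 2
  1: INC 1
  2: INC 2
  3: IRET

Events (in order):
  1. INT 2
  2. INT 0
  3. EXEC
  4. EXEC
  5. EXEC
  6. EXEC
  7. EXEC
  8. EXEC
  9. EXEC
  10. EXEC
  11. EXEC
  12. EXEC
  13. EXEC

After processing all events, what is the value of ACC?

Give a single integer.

Event 1 (INT 2): INT 2 arrives: push (MAIN, PC=0), enter IRQ2 at PC=0 (depth now 1)
Event 2 (INT 0): INT 0 arrives: push (IRQ2, PC=0), enter IRQ0 at PC=0 (depth now 2)
Event 3 (EXEC): [IRQ0] PC=0: DEC 3 -> ACC=-3
Event 4 (EXEC): [IRQ0] PC=1: DEC 3 -> ACC=-6
Event 5 (EXEC): [IRQ0] PC=2: IRET -> resume IRQ2 at PC=0 (depth now 1)
Event 6 (EXEC): [IRQ2] PC=0: INC 2 -> ACC=-4
Event 7 (EXEC): [IRQ2] PC=1: INC 1 -> ACC=-3
Event 8 (EXEC): [IRQ2] PC=2: INC 2 -> ACC=-1
Event 9 (EXEC): [IRQ2] PC=3: IRET -> resume MAIN at PC=0 (depth now 0)
Event 10 (EXEC): [MAIN] PC=0: NOP
Event 11 (EXEC): [MAIN] PC=1: INC 3 -> ACC=2
Event 12 (EXEC): [MAIN] PC=2: DEC 2 -> ACC=0
Event 13 (EXEC): [MAIN] PC=3: HALT

Answer: 0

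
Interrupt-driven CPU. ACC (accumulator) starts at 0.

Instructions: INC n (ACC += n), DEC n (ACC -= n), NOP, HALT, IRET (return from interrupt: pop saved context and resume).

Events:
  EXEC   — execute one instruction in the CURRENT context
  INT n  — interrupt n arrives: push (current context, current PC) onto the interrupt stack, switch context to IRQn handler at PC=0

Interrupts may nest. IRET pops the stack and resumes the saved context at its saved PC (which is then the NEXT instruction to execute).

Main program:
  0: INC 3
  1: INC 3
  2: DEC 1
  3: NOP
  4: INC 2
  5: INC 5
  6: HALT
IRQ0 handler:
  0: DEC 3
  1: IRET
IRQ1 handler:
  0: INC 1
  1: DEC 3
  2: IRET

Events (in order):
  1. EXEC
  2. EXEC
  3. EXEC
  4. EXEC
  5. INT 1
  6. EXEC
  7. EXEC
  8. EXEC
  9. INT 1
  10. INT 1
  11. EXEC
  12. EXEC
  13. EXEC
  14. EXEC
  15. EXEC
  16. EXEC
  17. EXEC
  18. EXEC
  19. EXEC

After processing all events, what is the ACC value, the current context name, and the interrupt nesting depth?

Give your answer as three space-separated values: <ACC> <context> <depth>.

Event 1 (EXEC): [MAIN] PC=0: INC 3 -> ACC=3
Event 2 (EXEC): [MAIN] PC=1: INC 3 -> ACC=6
Event 3 (EXEC): [MAIN] PC=2: DEC 1 -> ACC=5
Event 4 (EXEC): [MAIN] PC=3: NOP
Event 5 (INT 1): INT 1 arrives: push (MAIN, PC=4), enter IRQ1 at PC=0 (depth now 1)
Event 6 (EXEC): [IRQ1] PC=0: INC 1 -> ACC=6
Event 7 (EXEC): [IRQ1] PC=1: DEC 3 -> ACC=3
Event 8 (EXEC): [IRQ1] PC=2: IRET -> resume MAIN at PC=4 (depth now 0)
Event 9 (INT 1): INT 1 arrives: push (MAIN, PC=4), enter IRQ1 at PC=0 (depth now 1)
Event 10 (INT 1): INT 1 arrives: push (IRQ1, PC=0), enter IRQ1 at PC=0 (depth now 2)
Event 11 (EXEC): [IRQ1] PC=0: INC 1 -> ACC=4
Event 12 (EXEC): [IRQ1] PC=1: DEC 3 -> ACC=1
Event 13 (EXEC): [IRQ1] PC=2: IRET -> resume IRQ1 at PC=0 (depth now 1)
Event 14 (EXEC): [IRQ1] PC=0: INC 1 -> ACC=2
Event 15 (EXEC): [IRQ1] PC=1: DEC 3 -> ACC=-1
Event 16 (EXEC): [IRQ1] PC=2: IRET -> resume MAIN at PC=4 (depth now 0)
Event 17 (EXEC): [MAIN] PC=4: INC 2 -> ACC=1
Event 18 (EXEC): [MAIN] PC=5: INC 5 -> ACC=6
Event 19 (EXEC): [MAIN] PC=6: HALT

Answer: 6 MAIN 0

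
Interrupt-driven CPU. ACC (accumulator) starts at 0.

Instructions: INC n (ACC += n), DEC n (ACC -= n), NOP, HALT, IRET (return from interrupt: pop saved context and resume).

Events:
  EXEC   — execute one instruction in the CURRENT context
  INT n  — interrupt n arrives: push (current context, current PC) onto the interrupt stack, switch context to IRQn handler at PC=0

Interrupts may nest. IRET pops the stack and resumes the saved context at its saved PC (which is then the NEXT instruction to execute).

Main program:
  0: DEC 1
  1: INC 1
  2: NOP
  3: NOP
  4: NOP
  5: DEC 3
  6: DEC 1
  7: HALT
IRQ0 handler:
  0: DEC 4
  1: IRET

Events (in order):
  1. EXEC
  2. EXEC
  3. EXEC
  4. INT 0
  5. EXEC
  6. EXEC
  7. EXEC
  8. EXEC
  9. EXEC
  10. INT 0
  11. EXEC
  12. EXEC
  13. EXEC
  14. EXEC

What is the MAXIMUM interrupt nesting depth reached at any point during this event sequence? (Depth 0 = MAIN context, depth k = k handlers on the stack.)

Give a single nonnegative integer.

Event 1 (EXEC): [MAIN] PC=0: DEC 1 -> ACC=-1 [depth=0]
Event 2 (EXEC): [MAIN] PC=1: INC 1 -> ACC=0 [depth=0]
Event 3 (EXEC): [MAIN] PC=2: NOP [depth=0]
Event 4 (INT 0): INT 0 arrives: push (MAIN, PC=3), enter IRQ0 at PC=0 (depth now 1) [depth=1]
Event 5 (EXEC): [IRQ0] PC=0: DEC 4 -> ACC=-4 [depth=1]
Event 6 (EXEC): [IRQ0] PC=1: IRET -> resume MAIN at PC=3 (depth now 0) [depth=0]
Event 7 (EXEC): [MAIN] PC=3: NOP [depth=0]
Event 8 (EXEC): [MAIN] PC=4: NOP [depth=0]
Event 9 (EXEC): [MAIN] PC=5: DEC 3 -> ACC=-7 [depth=0]
Event 10 (INT 0): INT 0 arrives: push (MAIN, PC=6), enter IRQ0 at PC=0 (depth now 1) [depth=1]
Event 11 (EXEC): [IRQ0] PC=0: DEC 4 -> ACC=-11 [depth=1]
Event 12 (EXEC): [IRQ0] PC=1: IRET -> resume MAIN at PC=6 (depth now 0) [depth=0]
Event 13 (EXEC): [MAIN] PC=6: DEC 1 -> ACC=-12 [depth=0]
Event 14 (EXEC): [MAIN] PC=7: HALT [depth=0]
Max depth observed: 1

Answer: 1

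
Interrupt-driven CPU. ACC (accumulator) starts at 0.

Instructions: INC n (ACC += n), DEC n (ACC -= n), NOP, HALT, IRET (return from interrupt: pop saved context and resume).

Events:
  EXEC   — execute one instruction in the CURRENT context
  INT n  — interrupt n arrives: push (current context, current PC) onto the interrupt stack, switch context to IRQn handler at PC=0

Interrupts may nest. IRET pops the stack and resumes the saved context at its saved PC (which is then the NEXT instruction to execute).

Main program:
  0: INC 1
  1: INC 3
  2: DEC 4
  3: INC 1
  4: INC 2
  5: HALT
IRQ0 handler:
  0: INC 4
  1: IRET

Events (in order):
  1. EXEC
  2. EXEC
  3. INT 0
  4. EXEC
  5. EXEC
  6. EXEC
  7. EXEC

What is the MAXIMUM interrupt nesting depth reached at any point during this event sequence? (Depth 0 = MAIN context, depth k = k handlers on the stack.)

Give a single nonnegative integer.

Answer: 1

Derivation:
Event 1 (EXEC): [MAIN] PC=0: INC 1 -> ACC=1 [depth=0]
Event 2 (EXEC): [MAIN] PC=1: INC 3 -> ACC=4 [depth=0]
Event 3 (INT 0): INT 0 arrives: push (MAIN, PC=2), enter IRQ0 at PC=0 (depth now 1) [depth=1]
Event 4 (EXEC): [IRQ0] PC=0: INC 4 -> ACC=8 [depth=1]
Event 5 (EXEC): [IRQ0] PC=1: IRET -> resume MAIN at PC=2 (depth now 0) [depth=0]
Event 6 (EXEC): [MAIN] PC=2: DEC 4 -> ACC=4 [depth=0]
Event 7 (EXEC): [MAIN] PC=3: INC 1 -> ACC=5 [depth=0]
Max depth observed: 1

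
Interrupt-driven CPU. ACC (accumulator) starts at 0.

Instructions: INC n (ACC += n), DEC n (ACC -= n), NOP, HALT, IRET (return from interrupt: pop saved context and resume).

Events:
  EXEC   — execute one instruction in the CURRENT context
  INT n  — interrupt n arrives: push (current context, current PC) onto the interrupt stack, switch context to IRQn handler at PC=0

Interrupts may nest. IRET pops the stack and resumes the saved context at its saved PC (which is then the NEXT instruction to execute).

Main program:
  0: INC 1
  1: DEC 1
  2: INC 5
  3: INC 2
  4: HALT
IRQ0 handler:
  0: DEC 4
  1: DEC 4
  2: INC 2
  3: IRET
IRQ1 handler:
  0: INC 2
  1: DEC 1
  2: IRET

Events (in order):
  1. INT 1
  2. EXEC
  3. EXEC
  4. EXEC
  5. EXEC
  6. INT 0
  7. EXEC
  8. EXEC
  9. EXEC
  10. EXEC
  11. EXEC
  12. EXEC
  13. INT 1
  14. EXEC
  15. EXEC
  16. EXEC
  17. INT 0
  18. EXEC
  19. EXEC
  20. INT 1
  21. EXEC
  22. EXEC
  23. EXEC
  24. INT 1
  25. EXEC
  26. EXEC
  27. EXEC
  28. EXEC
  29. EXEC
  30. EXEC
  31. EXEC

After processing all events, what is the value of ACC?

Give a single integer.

Answer: -1

Derivation:
Event 1 (INT 1): INT 1 arrives: push (MAIN, PC=0), enter IRQ1 at PC=0 (depth now 1)
Event 2 (EXEC): [IRQ1] PC=0: INC 2 -> ACC=2
Event 3 (EXEC): [IRQ1] PC=1: DEC 1 -> ACC=1
Event 4 (EXEC): [IRQ1] PC=2: IRET -> resume MAIN at PC=0 (depth now 0)
Event 5 (EXEC): [MAIN] PC=0: INC 1 -> ACC=2
Event 6 (INT 0): INT 0 arrives: push (MAIN, PC=1), enter IRQ0 at PC=0 (depth now 1)
Event 7 (EXEC): [IRQ0] PC=0: DEC 4 -> ACC=-2
Event 8 (EXEC): [IRQ0] PC=1: DEC 4 -> ACC=-6
Event 9 (EXEC): [IRQ0] PC=2: INC 2 -> ACC=-4
Event 10 (EXEC): [IRQ0] PC=3: IRET -> resume MAIN at PC=1 (depth now 0)
Event 11 (EXEC): [MAIN] PC=1: DEC 1 -> ACC=-5
Event 12 (EXEC): [MAIN] PC=2: INC 5 -> ACC=0
Event 13 (INT 1): INT 1 arrives: push (MAIN, PC=3), enter IRQ1 at PC=0 (depth now 1)
Event 14 (EXEC): [IRQ1] PC=0: INC 2 -> ACC=2
Event 15 (EXEC): [IRQ1] PC=1: DEC 1 -> ACC=1
Event 16 (EXEC): [IRQ1] PC=2: IRET -> resume MAIN at PC=3 (depth now 0)
Event 17 (INT 0): INT 0 arrives: push (MAIN, PC=3), enter IRQ0 at PC=0 (depth now 1)
Event 18 (EXEC): [IRQ0] PC=0: DEC 4 -> ACC=-3
Event 19 (EXEC): [IRQ0] PC=1: DEC 4 -> ACC=-7
Event 20 (INT 1): INT 1 arrives: push (IRQ0, PC=2), enter IRQ1 at PC=0 (depth now 2)
Event 21 (EXEC): [IRQ1] PC=0: INC 2 -> ACC=-5
Event 22 (EXEC): [IRQ1] PC=1: DEC 1 -> ACC=-6
Event 23 (EXEC): [IRQ1] PC=2: IRET -> resume IRQ0 at PC=2 (depth now 1)
Event 24 (INT 1): INT 1 arrives: push (IRQ0, PC=2), enter IRQ1 at PC=0 (depth now 2)
Event 25 (EXEC): [IRQ1] PC=0: INC 2 -> ACC=-4
Event 26 (EXEC): [IRQ1] PC=1: DEC 1 -> ACC=-5
Event 27 (EXEC): [IRQ1] PC=2: IRET -> resume IRQ0 at PC=2 (depth now 1)
Event 28 (EXEC): [IRQ0] PC=2: INC 2 -> ACC=-3
Event 29 (EXEC): [IRQ0] PC=3: IRET -> resume MAIN at PC=3 (depth now 0)
Event 30 (EXEC): [MAIN] PC=3: INC 2 -> ACC=-1
Event 31 (EXEC): [MAIN] PC=4: HALT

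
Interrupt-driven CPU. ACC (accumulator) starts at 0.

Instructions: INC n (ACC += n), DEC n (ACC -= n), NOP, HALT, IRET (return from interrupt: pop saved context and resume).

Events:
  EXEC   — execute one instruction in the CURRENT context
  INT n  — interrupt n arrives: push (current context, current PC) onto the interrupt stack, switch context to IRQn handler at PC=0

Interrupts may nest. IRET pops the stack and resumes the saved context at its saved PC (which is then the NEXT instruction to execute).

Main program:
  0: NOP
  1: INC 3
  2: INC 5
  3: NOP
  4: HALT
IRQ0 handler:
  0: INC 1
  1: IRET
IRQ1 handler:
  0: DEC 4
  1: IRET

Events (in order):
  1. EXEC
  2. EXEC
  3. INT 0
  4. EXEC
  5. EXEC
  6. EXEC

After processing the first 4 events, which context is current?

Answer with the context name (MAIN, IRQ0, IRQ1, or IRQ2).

Answer: IRQ0

Derivation:
Event 1 (EXEC): [MAIN] PC=0: NOP
Event 2 (EXEC): [MAIN] PC=1: INC 3 -> ACC=3
Event 3 (INT 0): INT 0 arrives: push (MAIN, PC=2), enter IRQ0 at PC=0 (depth now 1)
Event 4 (EXEC): [IRQ0] PC=0: INC 1 -> ACC=4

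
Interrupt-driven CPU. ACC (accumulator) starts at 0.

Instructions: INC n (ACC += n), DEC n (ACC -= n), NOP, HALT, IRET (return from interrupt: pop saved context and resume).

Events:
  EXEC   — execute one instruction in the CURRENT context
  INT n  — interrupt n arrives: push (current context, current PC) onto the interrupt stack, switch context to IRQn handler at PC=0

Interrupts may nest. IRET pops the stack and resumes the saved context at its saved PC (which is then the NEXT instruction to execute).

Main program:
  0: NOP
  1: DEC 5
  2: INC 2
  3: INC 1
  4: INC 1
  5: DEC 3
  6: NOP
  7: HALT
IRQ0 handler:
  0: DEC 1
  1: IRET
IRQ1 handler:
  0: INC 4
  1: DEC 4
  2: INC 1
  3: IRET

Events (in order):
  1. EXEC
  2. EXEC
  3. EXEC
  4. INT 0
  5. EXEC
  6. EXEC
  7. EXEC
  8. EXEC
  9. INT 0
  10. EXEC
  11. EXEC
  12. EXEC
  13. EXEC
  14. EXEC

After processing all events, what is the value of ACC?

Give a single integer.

Answer: -6

Derivation:
Event 1 (EXEC): [MAIN] PC=0: NOP
Event 2 (EXEC): [MAIN] PC=1: DEC 5 -> ACC=-5
Event 3 (EXEC): [MAIN] PC=2: INC 2 -> ACC=-3
Event 4 (INT 0): INT 0 arrives: push (MAIN, PC=3), enter IRQ0 at PC=0 (depth now 1)
Event 5 (EXEC): [IRQ0] PC=0: DEC 1 -> ACC=-4
Event 6 (EXEC): [IRQ0] PC=1: IRET -> resume MAIN at PC=3 (depth now 0)
Event 7 (EXEC): [MAIN] PC=3: INC 1 -> ACC=-3
Event 8 (EXEC): [MAIN] PC=4: INC 1 -> ACC=-2
Event 9 (INT 0): INT 0 arrives: push (MAIN, PC=5), enter IRQ0 at PC=0 (depth now 1)
Event 10 (EXEC): [IRQ0] PC=0: DEC 1 -> ACC=-3
Event 11 (EXEC): [IRQ0] PC=1: IRET -> resume MAIN at PC=5 (depth now 0)
Event 12 (EXEC): [MAIN] PC=5: DEC 3 -> ACC=-6
Event 13 (EXEC): [MAIN] PC=6: NOP
Event 14 (EXEC): [MAIN] PC=7: HALT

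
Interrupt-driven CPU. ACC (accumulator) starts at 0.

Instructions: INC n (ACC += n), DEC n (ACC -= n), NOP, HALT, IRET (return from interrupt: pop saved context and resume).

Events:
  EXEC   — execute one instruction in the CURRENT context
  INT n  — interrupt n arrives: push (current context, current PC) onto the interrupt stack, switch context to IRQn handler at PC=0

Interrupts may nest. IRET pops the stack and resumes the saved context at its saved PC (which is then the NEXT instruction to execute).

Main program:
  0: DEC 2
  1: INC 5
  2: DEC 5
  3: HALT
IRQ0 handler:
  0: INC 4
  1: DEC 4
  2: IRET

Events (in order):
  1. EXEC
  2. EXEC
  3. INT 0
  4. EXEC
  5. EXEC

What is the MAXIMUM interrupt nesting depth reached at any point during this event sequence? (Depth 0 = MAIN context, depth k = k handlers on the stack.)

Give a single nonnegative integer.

Answer: 1

Derivation:
Event 1 (EXEC): [MAIN] PC=0: DEC 2 -> ACC=-2 [depth=0]
Event 2 (EXEC): [MAIN] PC=1: INC 5 -> ACC=3 [depth=0]
Event 3 (INT 0): INT 0 arrives: push (MAIN, PC=2), enter IRQ0 at PC=0 (depth now 1) [depth=1]
Event 4 (EXEC): [IRQ0] PC=0: INC 4 -> ACC=7 [depth=1]
Event 5 (EXEC): [IRQ0] PC=1: DEC 4 -> ACC=3 [depth=1]
Max depth observed: 1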